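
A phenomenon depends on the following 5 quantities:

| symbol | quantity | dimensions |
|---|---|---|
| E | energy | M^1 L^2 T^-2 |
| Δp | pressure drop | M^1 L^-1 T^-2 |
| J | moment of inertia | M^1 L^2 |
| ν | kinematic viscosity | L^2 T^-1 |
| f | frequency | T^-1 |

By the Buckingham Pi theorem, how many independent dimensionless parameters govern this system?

There are 5 variables and 3 base dimensions (M, L, T).
The dimension matrix has rank 3.
Independent dimensionless groups: 5 − 3 = 2.

2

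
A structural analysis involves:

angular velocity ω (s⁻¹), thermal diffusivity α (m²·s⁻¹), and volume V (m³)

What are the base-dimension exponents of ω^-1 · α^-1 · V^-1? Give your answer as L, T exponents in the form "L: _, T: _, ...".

Collect each base-dimension exponent across the product:
  L: −(0) − (2) − (3) = -5
  T: −(-1) − (-1) − (0) = 2
So the dimensions are [L⁻⁵ T²].

L: -5, T: 2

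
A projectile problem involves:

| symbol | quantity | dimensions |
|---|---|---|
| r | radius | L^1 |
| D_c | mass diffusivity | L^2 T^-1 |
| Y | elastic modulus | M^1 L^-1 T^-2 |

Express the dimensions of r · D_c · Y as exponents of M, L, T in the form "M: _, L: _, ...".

Collect each base-dimension exponent across the product:
  M: (0) + (0) + (1) = 1
  L: (1) + (2) + (-1) = 2
  T: (0) + (-1) + (-2) = -3
So the dimensions are [M L² T⁻³].

M: 1, L: 2, T: -3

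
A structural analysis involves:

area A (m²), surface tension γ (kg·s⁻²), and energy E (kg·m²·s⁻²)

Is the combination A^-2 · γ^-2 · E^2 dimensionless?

yes

Sum the exponent of each base dimension across the product:
  M: −2·[A]_M − 2·[γ]_M + 2·[E]_M = −2·(0) − 2·(1) + 2·(1) = 0
  L: −2·[A]_L − 2·[γ]_L + 2·[E]_L = −2·(2) − 2·(0) + 2·(2) = 0
  T: −2·[A]_T − 2·[γ]_T + 2·[E]_T = −2·(0) − 2·(-2) + 2·(-2) = 0
All base exponents vanish — dimensionless.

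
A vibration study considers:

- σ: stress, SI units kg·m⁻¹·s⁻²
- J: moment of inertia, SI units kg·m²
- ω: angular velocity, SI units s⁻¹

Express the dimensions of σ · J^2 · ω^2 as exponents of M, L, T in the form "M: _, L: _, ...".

Collect each base-dimension exponent across the product:
  M: (1) + 2·(1) + 2·(0) = 3
  L: (-1) + 2·(2) + 2·(0) = 3
  T: (-2) + 2·(0) + 2·(-1) = -4
So the dimensions are [M³ L³ T⁻⁴].

M: 3, L: 3, T: -4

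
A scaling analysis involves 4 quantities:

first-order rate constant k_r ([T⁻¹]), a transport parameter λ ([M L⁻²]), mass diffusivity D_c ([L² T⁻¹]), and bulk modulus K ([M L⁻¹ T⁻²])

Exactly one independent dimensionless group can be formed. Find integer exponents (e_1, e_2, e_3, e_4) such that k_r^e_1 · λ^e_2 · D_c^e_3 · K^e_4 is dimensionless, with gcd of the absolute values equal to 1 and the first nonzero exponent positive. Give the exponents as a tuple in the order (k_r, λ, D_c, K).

M: e_1·(0) + e_2·(1) + e_3·(0) + e_4·(1) = 0
L: e_1·(0) + e_2·(-2) + e_3·(2) + e_4·(-1) = 0
T: e_1·(-1) + e_2·(0) + e_3·(-1) + e_4·(-2) = 0
Solving this homogeneous linear system for the smallest-integer solution (first nonzero entry positive) gives (3, 2, 1, -2).

(3, 2, 1, -2)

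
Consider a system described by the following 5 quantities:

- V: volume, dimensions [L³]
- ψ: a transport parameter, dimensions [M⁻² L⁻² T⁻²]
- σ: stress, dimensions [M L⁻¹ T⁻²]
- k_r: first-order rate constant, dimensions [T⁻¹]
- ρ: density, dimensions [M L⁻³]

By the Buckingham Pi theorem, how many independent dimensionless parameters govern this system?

2

There are 5 variables and 3 base dimensions (M, L, T).
The dimension matrix has rank 3.
Independent dimensionless groups: 5 − 3 = 2.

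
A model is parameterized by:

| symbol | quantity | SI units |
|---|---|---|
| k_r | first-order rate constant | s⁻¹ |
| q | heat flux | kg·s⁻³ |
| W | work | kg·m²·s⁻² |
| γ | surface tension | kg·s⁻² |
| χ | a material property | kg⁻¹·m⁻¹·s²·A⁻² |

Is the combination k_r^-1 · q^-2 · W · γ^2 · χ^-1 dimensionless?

no

Sum the exponent of each base dimension across the product:
  M: −[k_r]_M − 2·[q]_M + [W]_M + 2·[γ]_M − [χ]_M = −(0) − 2·(1) + (1) + 2·(1) − (-1) = 2
  L: −[k_r]_L − 2·[q]_L + [W]_L + 2·[γ]_L − [χ]_L = −(0) − 2·(0) + (2) + 2·(0) − (-1) = 3
  T: −[k_r]_T − 2·[q]_T + [W]_T + 2·[γ]_T − [χ]_T = −(-1) − 2·(-3) + (-2) + 2·(-2) − (2) = -1
  I: −[k_r]_I − 2·[q]_I + [W]_I + 2·[γ]_I − [χ]_I = −(0) − 2·(0) + (0) + 2·(0) − (-2) = 2
Net dimensions [M² L³ T⁻¹ I²] ≠ [1] — not dimensionless.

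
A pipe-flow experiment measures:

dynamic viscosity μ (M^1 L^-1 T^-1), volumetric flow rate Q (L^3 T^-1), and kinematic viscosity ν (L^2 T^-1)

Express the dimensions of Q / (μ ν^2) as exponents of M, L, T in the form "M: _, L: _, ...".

M: -1, L: 0, T: 2

Collect each base-dimension exponent across the product:
  M: −(1) + (0) − 2·(0) = -1
  L: −(-1) + (3) − 2·(2) = 0
  T: −(-1) + (-1) − 2·(-1) = 2
So the dimensions are [M⁻¹ T²].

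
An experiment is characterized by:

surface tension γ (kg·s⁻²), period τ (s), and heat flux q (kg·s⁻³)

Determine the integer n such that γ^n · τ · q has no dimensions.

Balance the M exponent: (1)·n from γ, plus (0) + (1) = 1 from the rest, must sum to zero.
n + 1 = 0, so n = -1.

-1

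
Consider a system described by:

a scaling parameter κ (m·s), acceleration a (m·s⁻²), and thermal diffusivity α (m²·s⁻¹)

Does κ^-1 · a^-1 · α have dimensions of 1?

Sum the exponent of each base dimension across the product:
  L: −[κ]_L − [a]_L + [α]_L = −(1) − (1) + (2) = 0
  T: −[κ]_T − [a]_T + [α]_T = −(1) − (-2) + (-1) = 0
All base exponents vanish — dimensionless.

yes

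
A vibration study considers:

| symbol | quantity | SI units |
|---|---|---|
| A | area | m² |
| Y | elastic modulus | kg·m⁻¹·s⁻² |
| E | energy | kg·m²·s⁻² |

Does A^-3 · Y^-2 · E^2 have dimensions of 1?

yes

Sum the exponent of each base dimension across the product:
  M: −3·[A]_M − 2·[Y]_M + 2·[E]_M = −3·(0) − 2·(1) + 2·(1) = 0
  L: −3·[A]_L − 2·[Y]_L + 2·[E]_L = −3·(2) − 2·(-1) + 2·(2) = 0
  T: −3·[A]_T − 2·[Y]_T + 2·[E]_T = −3·(0) − 2·(-2) + 2·(-2) = 0
All base exponents vanish — dimensionless.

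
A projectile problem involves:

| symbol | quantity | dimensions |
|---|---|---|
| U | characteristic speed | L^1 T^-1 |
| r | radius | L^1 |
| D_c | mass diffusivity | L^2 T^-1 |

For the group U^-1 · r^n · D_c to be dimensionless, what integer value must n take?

-1

Balance the L exponent: (1)·n from r, plus −(1) + (2) = 1 from the rest, must sum to zero.
n + 1 = 0, so n = -1.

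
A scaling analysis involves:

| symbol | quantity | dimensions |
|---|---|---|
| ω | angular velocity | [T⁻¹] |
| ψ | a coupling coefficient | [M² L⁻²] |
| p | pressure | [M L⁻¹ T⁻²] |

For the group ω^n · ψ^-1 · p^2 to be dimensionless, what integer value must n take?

Balance the T exponent: (-1)·n from ω, plus −(0) + 2·(-2) = -4 from the rest, must sum to zero.
−n − 4 = 0, so n = -4.

-4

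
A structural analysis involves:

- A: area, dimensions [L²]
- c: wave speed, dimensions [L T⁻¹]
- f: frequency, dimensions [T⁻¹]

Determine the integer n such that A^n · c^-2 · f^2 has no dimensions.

Balance the L exponent: (2)·n from A, plus −2·(1) + 2·(0) = -2 from the rest, must sum to zero.
2n − 2 = 0, so n = 1.

1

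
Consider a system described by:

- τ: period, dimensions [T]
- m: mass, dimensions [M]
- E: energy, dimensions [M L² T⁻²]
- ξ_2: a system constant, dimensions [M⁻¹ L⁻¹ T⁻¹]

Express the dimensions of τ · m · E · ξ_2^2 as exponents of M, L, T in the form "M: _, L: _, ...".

Collect each base-dimension exponent across the product:
  M: (0) + (1) + (1) + 2·(-1) = 0
  L: (0) + (0) + (2) + 2·(-1) = 0
  T: (1) + (0) + (-2) + 2·(-1) = -3
So the dimensions are [T⁻³].

M: 0, L: 0, T: -3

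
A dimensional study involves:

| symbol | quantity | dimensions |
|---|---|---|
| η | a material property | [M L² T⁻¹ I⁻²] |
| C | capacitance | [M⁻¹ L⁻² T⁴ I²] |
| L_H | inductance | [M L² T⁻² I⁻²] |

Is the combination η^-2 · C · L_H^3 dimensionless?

Sum the exponent of each base dimension across the product:
  M: −2·[η]_M + [C]_M + 3·[L_H]_M = −2·(1) + (-1) + 3·(1) = 0
  L: −2·[η]_L + [C]_L + 3·[L_H]_L = −2·(2) + (-2) + 3·(2) = 0
  T: −2·[η]_T + [C]_T + 3·[L_H]_T = −2·(-1) + (4) + 3·(-2) = 0
  I: −2·[η]_I + [C]_I + 3·[L_H]_I = −2·(-2) + (2) + 3·(-2) = 0
All base exponents vanish — dimensionless.

yes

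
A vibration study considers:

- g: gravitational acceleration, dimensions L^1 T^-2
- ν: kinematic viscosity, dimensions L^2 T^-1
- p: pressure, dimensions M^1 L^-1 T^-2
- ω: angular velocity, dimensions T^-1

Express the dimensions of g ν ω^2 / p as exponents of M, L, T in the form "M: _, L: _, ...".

M: -1, L: 4, T: -3

Collect each base-dimension exponent across the product:
  M: (0) + (0) − (1) + 2·(0) = -1
  L: (1) + (2) − (-1) + 2·(0) = 4
  T: (-2) + (-1) − (-2) + 2·(-1) = -3
So the dimensions are [M⁻¹ L⁴ T⁻³].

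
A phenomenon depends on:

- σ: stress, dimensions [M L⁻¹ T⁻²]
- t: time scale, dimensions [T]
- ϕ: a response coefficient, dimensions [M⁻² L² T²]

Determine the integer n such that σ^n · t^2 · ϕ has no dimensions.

Balance the M exponent: (1)·n from σ, plus 2·(0) + (-2) = -2 from the rest, must sum to zero.
n − 2 = 0, so n = 2.

2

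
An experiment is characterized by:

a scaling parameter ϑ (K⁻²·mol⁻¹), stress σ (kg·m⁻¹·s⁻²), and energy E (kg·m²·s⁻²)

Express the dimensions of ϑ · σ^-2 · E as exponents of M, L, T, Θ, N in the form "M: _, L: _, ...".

Collect each base-dimension exponent across the product:
  M: (0) − 2·(1) + (1) = -1
  L: (0) − 2·(-1) + (2) = 4
  T: (0) − 2·(-2) + (-2) = 2
  Θ: (-2) − 2·(0) + (0) = -2
  N: (-1) − 2·(0) + (0) = -1
So the dimensions are [M⁻¹ L⁴ T² Θ⁻² N⁻¹].

M: -1, L: 4, T: 2, Θ: -2, N: -1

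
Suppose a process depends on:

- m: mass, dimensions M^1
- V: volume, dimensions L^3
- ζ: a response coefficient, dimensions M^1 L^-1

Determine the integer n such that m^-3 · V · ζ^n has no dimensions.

Balance the M exponent: (1)·n from ζ, plus −3·(1) + (0) = -3 from the rest, must sum to zero.
n − 3 = 0, so n = 3.

3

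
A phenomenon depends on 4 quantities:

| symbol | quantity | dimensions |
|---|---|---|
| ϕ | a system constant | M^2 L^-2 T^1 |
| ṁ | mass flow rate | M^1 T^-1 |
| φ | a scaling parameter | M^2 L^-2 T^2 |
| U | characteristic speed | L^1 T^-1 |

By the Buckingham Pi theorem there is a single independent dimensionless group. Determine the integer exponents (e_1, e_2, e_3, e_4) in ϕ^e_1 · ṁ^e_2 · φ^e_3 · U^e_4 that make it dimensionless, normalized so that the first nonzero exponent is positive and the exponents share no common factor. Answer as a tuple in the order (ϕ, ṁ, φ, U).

M: e_1·(2) + e_2·(1) + e_3·(2) + e_4·(0) = 0
L: e_1·(-2) + e_2·(0) + e_3·(-2) + e_4·(1) = 0
T: e_1·(1) + e_2·(-1) + e_3·(2) + e_4·(-1) = 0
Solving this homogeneous linear system for the smallest-integer solution (first nonzero entry positive) gives (2, -2, -1, 2).

(2, -2, -1, 2)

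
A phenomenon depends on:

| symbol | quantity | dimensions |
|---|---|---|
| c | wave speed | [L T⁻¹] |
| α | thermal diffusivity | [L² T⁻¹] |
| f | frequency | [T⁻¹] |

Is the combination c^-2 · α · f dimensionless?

yes

Sum the exponent of each base dimension across the product:
  M: −2·[c]_M + [α]_M + [f]_M = −2·(0) + (0) + (0) = 0
  L: −2·[c]_L + [α]_L + [f]_L = −2·(1) + (2) + (0) = 0
  T: −2·[c]_T + [α]_T + [f]_T = −2·(-1) + (-1) + (-1) = 0
  Θ: −2·[c]_Θ + [α]_Θ + [f]_Θ = −2·(0) + (0) + (0) = 0
All base exponents vanish — dimensionless.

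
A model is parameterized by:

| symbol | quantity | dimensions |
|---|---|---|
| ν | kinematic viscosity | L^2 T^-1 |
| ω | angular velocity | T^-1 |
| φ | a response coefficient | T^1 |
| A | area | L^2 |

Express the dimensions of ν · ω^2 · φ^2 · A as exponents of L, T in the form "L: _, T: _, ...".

Collect each base-dimension exponent across the product:
  L: (2) + 2·(0) + 2·(0) + (2) = 4
  T: (-1) + 2·(-1) + 2·(1) + (0) = -1
So the dimensions are [L⁴ T⁻¹].

L: 4, T: -1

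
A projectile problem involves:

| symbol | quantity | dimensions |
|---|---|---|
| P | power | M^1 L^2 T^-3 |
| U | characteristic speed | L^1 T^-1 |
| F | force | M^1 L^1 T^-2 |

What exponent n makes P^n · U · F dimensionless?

-1

Balance the M exponent: (1)·n from P, plus (0) + (1) = 1 from the rest, must sum to zero.
n + 1 = 0, so n = -1.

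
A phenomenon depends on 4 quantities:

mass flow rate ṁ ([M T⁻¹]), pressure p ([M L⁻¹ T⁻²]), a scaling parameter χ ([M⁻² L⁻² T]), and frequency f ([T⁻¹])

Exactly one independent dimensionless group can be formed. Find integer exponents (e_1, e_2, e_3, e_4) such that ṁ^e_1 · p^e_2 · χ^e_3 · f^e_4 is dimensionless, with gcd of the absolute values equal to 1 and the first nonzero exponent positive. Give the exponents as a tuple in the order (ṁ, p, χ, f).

(4, -2, 1, 1)

M: e_1·(1) + e_2·(1) + e_3·(-2) + e_4·(0) = 0
L: e_1·(0) + e_2·(-1) + e_3·(-2) + e_4·(0) = 0
T: e_1·(-1) + e_2·(-2) + e_3·(1) + e_4·(-1) = 0
Solving this homogeneous linear system for the smallest-integer solution (first nonzero entry positive) gives (4, -2, 1, 1).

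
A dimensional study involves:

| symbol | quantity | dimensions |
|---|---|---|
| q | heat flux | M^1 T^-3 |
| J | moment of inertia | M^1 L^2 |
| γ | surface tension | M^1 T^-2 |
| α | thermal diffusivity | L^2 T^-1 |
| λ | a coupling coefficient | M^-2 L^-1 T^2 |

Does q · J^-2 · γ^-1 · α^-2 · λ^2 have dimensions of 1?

no

Sum the exponent of each base dimension across the product:
  M: [q]_M − 2·[J]_M − [γ]_M − 2·[α]_M + 2·[λ]_M = (1) − 2·(1) − (1) − 2·(0) + 2·(-2) = -6
  L: [q]_L − 2·[J]_L − [γ]_L − 2·[α]_L + 2·[λ]_L = (0) − 2·(2) − (0) − 2·(2) + 2·(-1) = -10
  T: [q]_T − 2·[J]_T − [γ]_T − 2·[α]_T + 2·[λ]_T = (-3) − 2·(0) − (-2) − 2·(-1) + 2·(2) = 5
Net dimensions [M⁻⁶ L⁻¹⁰ T⁵] ≠ [1] — not dimensionless.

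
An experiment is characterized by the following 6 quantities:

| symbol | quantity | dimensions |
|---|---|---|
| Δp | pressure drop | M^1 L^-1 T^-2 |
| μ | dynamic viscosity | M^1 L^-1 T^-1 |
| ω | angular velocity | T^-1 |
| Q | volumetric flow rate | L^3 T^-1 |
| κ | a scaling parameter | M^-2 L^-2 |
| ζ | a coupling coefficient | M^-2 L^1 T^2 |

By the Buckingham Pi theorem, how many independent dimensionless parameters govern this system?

There are 6 variables and 3 base dimensions (M, L, T).
The dimension matrix has rank 3.
Independent dimensionless groups: 6 − 3 = 3.

3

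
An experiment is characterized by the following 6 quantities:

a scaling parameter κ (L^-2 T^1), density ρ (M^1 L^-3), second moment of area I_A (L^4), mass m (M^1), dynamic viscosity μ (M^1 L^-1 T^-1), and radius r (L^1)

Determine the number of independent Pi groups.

There are 6 variables and 3 base dimensions (M, L, T).
The dimension matrix has rank 3.
Independent dimensionless groups: 6 − 3 = 3.

3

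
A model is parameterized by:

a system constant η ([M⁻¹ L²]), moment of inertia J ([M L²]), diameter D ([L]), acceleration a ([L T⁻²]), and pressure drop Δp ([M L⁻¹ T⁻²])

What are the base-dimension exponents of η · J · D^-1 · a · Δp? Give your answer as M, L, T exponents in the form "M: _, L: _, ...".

M: 1, L: 3, T: -4

Collect each base-dimension exponent across the product:
  M: (-1) + (1) − (0) + (0) + (1) = 1
  L: (2) + (2) − (1) + (1) + (-1) = 3
  T: (0) + (0) − (0) + (-2) + (-2) = -4
So the dimensions are [M L³ T⁻⁴].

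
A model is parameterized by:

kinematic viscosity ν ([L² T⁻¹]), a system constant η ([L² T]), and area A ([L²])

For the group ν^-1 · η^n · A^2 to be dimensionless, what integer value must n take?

-1

Balance the L exponent: (2)·n from η, plus −(2) + 2·(2) = 2 from the rest, must sum to zero.
2n + 2 = 0, so n = -1.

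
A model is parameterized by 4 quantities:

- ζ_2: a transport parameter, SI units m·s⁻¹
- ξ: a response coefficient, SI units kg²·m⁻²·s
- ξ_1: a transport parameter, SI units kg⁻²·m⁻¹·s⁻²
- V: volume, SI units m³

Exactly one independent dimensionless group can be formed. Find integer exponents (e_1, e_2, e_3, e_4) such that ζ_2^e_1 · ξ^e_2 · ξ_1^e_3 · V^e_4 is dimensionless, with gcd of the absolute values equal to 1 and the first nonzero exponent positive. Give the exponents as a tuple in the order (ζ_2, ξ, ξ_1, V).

M: e_1·(0) + e_2·(2) + e_3·(-2) + e_4·(0) = 0
L: e_1·(1) + e_2·(-2) + e_3·(-1) + e_4·(3) = 0
T: e_1·(-1) + e_2·(1) + e_3·(-2) + e_4·(0) = 0
Solving this homogeneous linear system for the smallest-integer solution (first nonzero entry positive) gives (3, -3, -3, -4).

(3, -3, -3, -4)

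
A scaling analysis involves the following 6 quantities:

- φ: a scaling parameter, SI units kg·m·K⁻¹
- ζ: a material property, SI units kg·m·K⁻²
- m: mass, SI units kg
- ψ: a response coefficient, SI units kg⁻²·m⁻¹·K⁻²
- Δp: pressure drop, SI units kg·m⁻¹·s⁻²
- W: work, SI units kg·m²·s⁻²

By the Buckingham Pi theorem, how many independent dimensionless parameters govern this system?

There are 6 variables and 4 base dimensions (M, L, T, Θ).
The dimension matrix has rank 4.
Independent dimensionless groups: 6 − 4 = 2.

2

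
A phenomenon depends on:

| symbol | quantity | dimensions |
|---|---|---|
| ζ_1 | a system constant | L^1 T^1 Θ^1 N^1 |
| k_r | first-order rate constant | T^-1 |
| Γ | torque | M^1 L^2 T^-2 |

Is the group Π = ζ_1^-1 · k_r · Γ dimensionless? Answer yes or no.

no

Sum the exponent of each base dimension across the product:
  M: −[ζ_1]_M + [k_r]_M + [Γ]_M = −(0) + (0) + (1) = 1
  L: −[ζ_1]_L + [k_r]_L + [Γ]_L = −(1) + (0) + (2) = 1
  T: −[ζ_1]_T + [k_r]_T + [Γ]_T = −(1) + (-1) + (-2) = -4
  Θ: −[ζ_1]_Θ + [k_r]_Θ + [Γ]_Θ = −(1) + (0) + (0) = -1
  N: −[ζ_1]_N + [k_r]_N + [Γ]_N = −(1) + (0) + (0) = -1
Net dimensions [M L T⁻⁴ Θ⁻¹ N⁻¹] ≠ [1] — not dimensionless.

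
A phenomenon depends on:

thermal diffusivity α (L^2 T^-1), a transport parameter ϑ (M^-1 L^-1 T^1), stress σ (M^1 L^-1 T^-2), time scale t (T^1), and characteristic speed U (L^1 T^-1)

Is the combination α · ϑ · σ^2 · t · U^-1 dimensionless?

Sum the exponent of each base dimension across the product:
  M: [α]_M + [ϑ]_M + 2·[σ]_M + [t]_M − [U]_M = (0) + (-1) + 2·(1) + (0) − (0) = 1
  L: [α]_L + [ϑ]_L + 2·[σ]_L + [t]_L − [U]_L = (2) + (-1) + 2·(-1) + (0) − (1) = -2
  T: [α]_T + [ϑ]_T + 2·[σ]_T + [t]_T − [U]_T = (-1) + (1) + 2·(-2) + (1) − (-1) = -2
Net dimensions [M L⁻² T⁻²] ≠ [1] — not dimensionless.

no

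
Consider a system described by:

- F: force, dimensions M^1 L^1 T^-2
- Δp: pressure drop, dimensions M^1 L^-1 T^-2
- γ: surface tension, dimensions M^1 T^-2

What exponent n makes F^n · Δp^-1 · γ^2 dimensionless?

-1

Balance the M exponent: (1)·n from F, plus −(1) + 2·(1) = 1 from the rest, must sum to zero.
n + 1 = 0, so n = -1.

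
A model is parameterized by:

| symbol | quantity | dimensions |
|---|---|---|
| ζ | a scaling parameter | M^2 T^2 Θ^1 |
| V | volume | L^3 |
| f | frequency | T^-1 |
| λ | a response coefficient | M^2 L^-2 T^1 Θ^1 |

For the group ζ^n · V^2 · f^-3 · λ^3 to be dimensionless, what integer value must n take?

Balance the M exponent: (2)·n from ζ, plus 2·(0) − 3·(0) + 3·(2) = 6 from the rest, must sum to zero.
2n + 6 = 0, so n = -3.

-3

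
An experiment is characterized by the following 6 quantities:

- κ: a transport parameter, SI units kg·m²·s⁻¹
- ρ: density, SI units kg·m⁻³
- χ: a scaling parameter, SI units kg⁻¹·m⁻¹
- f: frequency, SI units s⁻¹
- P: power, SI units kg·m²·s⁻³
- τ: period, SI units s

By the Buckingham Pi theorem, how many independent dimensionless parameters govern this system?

3

There are 6 variables and 3 base dimensions (M, L, T).
The dimension matrix has rank 3.
Independent dimensionless groups: 6 − 3 = 3.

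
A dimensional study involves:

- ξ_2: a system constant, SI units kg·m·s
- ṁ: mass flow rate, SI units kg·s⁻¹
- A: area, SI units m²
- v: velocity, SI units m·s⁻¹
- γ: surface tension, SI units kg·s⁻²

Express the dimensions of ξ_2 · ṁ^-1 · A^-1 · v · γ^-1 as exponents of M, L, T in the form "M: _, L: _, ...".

Collect each base-dimension exponent across the product:
  M: (1) − (1) − (0) + (0) − (1) = -1
  L: (1) − (0) − (2) + (1) − (0) = 0
  T: (1) − (-1) − (0) + (-1) − (-2) = 3
So the dimensions are [M⁻¹ T³].

M: -1, L: 0, T: 3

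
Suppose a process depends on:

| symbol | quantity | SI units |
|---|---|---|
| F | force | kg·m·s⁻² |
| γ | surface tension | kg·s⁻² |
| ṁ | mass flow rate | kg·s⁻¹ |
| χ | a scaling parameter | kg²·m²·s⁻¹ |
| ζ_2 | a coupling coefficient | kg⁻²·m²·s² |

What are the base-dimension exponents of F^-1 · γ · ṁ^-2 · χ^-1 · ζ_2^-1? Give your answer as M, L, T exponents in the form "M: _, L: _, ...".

Collect each base-dimension exponent across the product:
  M: −(1) + (1) − 2·(1) − (2) − (-2) = -2
  L: −(1) + (0) − 2·(0) − (2) − (2) = -5
  T: −(-2) + (-2) − 2·(-1) − (-1) − (2) = 1
So the dimensions are [M⁻² L⁻⁵ T].

M: -2, L: -5, T: 1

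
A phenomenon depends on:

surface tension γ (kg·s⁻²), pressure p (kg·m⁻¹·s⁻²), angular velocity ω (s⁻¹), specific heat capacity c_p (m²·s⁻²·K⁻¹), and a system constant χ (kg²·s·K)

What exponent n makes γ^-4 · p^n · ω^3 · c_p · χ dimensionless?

2

Balance the M exponent: (1)·n from p, plus −4·(1) + 3·(0) + (0) + (2) = -2 from the rest, must sum to zero.
n − 2 = 0, so n = 2.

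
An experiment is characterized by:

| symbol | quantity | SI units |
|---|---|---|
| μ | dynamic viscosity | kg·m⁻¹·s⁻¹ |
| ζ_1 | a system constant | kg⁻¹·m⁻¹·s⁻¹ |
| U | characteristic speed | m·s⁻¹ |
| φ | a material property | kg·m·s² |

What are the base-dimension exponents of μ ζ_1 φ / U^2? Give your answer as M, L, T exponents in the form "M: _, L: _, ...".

Collect each base-dimension exponent across the product:
  M: (1) + (-1) − 2·(0) + (1) = 1
  L: (-1) + (-1) − 2·(1) + (1) = -3
  T: (-1) + (-1) − 2·(-1) + (2) = 2
So the dimensions are [M L⁻³ T²].

M: 1, L: -3, T: 2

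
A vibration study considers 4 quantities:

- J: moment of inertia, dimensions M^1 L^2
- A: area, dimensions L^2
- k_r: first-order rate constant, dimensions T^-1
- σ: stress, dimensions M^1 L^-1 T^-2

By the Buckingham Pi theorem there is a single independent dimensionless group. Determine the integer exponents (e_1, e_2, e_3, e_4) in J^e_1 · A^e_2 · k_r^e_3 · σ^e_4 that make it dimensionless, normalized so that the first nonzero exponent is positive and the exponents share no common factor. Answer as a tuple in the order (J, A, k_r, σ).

M: e_1·(1) + e_2·(0) + e_3·(0) + e_4·(1) = 0
L: e_1·(2) + e_2·(2) + e_3·(0) + e_4·(-1) = 0
T: e_1·(0) + e_2·(0) + e_3·(-1) + e_4·(-2) = 0
Solving this homogeneous linear system for the smallest-integer solution (first nonzero entry positive) gives (2, -3, 4, -2).

(2, -3, 4, -2)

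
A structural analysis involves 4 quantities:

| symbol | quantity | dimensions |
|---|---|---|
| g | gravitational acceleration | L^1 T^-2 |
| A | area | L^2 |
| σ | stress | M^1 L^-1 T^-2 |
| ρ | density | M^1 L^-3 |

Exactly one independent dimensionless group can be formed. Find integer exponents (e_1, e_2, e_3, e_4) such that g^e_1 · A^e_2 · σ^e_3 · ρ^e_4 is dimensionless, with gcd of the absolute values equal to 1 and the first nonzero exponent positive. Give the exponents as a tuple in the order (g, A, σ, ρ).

(2, 1, -2, 2)

M: e_1·(0) + e_2·(0) + e_3·(1) + e_4·(1) = 0
L: e_1·(1) + e_2·(2) + e_3·(-1) + e_4·(-3) = 0
T: e_1·(-2) + e_2·(0) + e_3·(-2) + e_4·(0) = 0
Solving this homogeneous linear system for the smallest-integer solution (first nonzero entry positive) gives (2, 1, -2, 2).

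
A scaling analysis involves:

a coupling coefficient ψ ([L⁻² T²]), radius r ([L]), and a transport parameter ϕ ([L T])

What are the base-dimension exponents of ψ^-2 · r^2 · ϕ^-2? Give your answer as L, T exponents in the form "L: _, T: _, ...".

L: 4, T: -6

Collect each base-dimension exponent across the product:
  L: −2·(-2) + 2·(1) − 2·(1) = 4
  T: −2·(2) + 2·(0) − 2·(1) = -6
So the dimensions are [L⁴ T⁻⁶].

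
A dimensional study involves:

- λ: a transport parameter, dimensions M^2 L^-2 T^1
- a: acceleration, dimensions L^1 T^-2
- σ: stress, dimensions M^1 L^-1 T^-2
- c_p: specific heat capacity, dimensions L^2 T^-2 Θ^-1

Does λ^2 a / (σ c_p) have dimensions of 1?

Sum the exponent of each base dimension across the product:
  M: 2·[λ]_M + [a]_M − [σ]_M − [c_p]_M = 2·(2) + (0) − (1) − (0) = 3
  L: 2·[λ]_L + [a]_L − [σ]_L − [c_p]_L = 2·(-2) + (1) − (-1) − (2) = -4
  T: 2·[λ]_T + [a]_T − [σ]_T − [c_p]_T = 2·(1) + (-2) − (-2) − (-2) = 4
  Θ: 2·[λ]_Θ + [a]_Θ − [σ]_Θ − [c_p]_Θ = 2·(0) + (0) − (0) − (-1) = 1
Net dimensions [M³ L⁻⁴ T⁴ Θ] ≠ [1] — not dimensionless.

no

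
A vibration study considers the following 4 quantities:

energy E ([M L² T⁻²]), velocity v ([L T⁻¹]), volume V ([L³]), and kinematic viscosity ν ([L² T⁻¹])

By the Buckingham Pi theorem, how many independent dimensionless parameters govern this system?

1

There are 4 variables and 3 base dimensions (M, L, T).
The dimension matrix has rank 3.
Independent dimensionless groups: 4 − 3 = 1.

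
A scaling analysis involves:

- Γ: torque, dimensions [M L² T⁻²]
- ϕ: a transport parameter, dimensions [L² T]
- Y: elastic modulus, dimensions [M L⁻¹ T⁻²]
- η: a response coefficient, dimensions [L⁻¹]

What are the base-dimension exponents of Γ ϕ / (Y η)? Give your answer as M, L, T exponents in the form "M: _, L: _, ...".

Collect each base-dimension exponent across the product:
  M: (1) + (0) − (1) − (0) = 0
  L: (2) + (2) − (-1) − (-1) = 6
  T: (-2) + (1) − (-2) − (0) = 1
So the dimensions are [L⁶ T].

M: 0, L: 6, T: 1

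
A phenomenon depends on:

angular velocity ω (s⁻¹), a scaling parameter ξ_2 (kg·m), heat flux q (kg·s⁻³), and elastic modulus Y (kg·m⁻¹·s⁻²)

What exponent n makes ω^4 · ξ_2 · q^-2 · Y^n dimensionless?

1

Balance the M exponent: (1)·n from Y, plus 4·(0) + (1) − 2·(1) = -1 from the rest, must sum to zero.
n − 1 = 0, so n = 1.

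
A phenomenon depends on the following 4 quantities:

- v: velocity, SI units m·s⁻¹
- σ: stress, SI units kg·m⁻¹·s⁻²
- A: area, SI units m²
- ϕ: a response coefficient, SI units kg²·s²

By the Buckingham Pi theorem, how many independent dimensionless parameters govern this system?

1

There are 4 variables and 3 base dimensions (M, L, T).
The dimension matrix has rank 3.
Independent dimensionless groups: 4 − 3 = 1.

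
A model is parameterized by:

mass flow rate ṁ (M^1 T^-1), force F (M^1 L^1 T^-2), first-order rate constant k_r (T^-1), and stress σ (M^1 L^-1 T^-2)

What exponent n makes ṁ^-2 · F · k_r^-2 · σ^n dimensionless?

1

Balance the M exponent: (1)·n from σ, plus −2·(1) + (1) − 2·(0) = -1 from the rest, must sum to zero.
n − 1 = 0, so n = 1.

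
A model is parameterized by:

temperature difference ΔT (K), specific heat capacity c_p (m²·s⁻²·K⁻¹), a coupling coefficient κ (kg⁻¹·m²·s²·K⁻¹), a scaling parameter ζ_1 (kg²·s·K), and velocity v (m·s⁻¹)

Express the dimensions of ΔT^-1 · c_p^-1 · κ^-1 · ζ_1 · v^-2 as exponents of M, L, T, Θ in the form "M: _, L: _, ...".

Collect each base-dimension exponent across the product:
  M: −(0) − (0) − (-1) + (2) − 2·(0) = 3
  L: −(0) − (2) − (2) + (0) − 2·(1) = -6
  T: −(0) − (-2) − (2) + (1) − 2·(-1) = 3
  Θ: −(1) − (-1) − (-1) + (1) − 2·(0) = 2
So the dimensions are [M³ L⁻⁶ T³ Θ²].

M: 3, L: -6, T: 3, Θ: 2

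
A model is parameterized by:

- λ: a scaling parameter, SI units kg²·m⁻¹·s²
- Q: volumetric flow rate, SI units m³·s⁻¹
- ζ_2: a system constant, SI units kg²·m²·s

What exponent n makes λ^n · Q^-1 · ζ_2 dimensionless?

-1

Balance the M exponent: (2)·n from λ, plus −(0) + (2) = 2 from the rest, must sum to zero.
2n + 2 = 0, so n = -1.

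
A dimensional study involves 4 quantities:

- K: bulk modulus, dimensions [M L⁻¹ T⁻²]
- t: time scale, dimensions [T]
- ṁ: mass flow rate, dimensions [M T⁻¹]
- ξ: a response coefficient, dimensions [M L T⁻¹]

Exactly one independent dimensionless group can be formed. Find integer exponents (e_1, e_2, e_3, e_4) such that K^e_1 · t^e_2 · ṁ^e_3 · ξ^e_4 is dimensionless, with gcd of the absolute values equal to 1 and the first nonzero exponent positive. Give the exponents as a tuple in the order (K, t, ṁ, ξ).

M: e_1·(1) + e_2·(0) + e_3·(1) + e_4·(1) = 0
L: e_1·(-1) + e_2·(0) + e_3·(0) + e_4·(1) = 0
T: e_1·(-2) + e_2·(1) + e_3·(-1) + e_4·(-1) = 0
Solving this homogeneous linear system for the smallest-integer solution (first nonzero entry positive) gives (1, 1, -2, 1).

(1, 1, -2, 1)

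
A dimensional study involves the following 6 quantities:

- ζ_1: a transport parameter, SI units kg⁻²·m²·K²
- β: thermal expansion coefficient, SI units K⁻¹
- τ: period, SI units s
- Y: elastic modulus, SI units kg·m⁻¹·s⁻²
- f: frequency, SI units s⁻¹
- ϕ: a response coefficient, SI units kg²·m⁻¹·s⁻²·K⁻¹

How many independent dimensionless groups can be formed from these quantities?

There are 6 variables and 4 base dimensions (M, L, T, Θ).
The dimension matrix has rank 4.
Independent dimensionless groups: 6 − 4 = 2.

2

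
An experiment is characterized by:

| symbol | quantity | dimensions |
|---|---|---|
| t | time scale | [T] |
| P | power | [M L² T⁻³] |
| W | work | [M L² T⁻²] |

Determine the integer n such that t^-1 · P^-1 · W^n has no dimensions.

Balance the M exponent: (1)·n from W, plus −(0) − (1) = -1 from the rest, must sum to zero.
n − 1 = 0, so n = 1.

1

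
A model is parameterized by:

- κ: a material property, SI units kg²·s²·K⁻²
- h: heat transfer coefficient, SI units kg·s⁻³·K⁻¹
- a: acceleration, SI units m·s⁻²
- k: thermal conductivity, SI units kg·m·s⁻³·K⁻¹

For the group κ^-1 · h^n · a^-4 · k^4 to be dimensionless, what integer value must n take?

-2

Balance the M exponent: (1)·n from h, plus −(2) − 4·(0) + 4·(1) = 2 from the rest, must sum to zero.
n + 2 = 0, so n = -2.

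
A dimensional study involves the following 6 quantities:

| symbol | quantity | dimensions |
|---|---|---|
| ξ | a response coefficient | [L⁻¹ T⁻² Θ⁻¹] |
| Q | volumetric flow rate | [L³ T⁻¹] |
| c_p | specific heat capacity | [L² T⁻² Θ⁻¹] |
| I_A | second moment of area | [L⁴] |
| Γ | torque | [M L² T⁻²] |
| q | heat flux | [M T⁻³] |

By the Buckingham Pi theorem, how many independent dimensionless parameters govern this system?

There are 6 variables and 4 base dimensions (M, L, T, Θ).
The dimension matrix has rank 4.
Independent dimensionless groups: 6 − 4 = 2.

2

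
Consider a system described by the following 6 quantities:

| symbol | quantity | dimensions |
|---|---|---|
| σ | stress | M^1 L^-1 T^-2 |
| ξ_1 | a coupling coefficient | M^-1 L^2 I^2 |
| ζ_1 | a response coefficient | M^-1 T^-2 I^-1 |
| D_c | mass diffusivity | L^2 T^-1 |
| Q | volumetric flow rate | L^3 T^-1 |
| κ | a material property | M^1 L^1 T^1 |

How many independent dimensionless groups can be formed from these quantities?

2

There are 6 variables and 4 base dimensions (M, L, T, I).
The dimension matrix has rank 4.
Independent dimensionless groups: 6 − 4 = 2.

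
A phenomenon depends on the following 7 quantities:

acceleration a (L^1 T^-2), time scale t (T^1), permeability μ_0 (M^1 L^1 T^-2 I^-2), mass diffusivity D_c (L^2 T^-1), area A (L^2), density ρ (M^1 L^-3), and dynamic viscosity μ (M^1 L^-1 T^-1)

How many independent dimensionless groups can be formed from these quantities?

There are 7 variables and 4 base dimensions (M, L, T, I).
The dimension matrix has rank 4.
Independent dimensionless groups: 7 − 4 = 3.

3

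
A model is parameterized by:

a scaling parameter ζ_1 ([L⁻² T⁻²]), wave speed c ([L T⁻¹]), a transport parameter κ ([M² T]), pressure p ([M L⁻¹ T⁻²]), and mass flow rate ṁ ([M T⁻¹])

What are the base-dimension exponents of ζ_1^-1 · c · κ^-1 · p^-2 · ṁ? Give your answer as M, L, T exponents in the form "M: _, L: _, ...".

Collect each base-dimension exponent across the product:
  M: −(0) + (0) − (2) − 2·(1) + (1) = -3
  L: −(-2) + (1) − (0) − 2·(-1) + (0) = 5
  T: −(-2) + (-1) − (1) − 2·(-2) + (-1) = 3
So the dimensions are [M⁻³ L⁵ T³].

M: -3, L: 5, T: 3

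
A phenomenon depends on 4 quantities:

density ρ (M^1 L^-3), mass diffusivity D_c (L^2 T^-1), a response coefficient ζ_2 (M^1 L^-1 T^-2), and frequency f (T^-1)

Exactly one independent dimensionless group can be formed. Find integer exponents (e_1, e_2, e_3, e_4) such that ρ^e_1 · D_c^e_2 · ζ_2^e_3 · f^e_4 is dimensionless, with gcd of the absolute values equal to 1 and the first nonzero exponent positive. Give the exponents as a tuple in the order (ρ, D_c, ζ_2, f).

M: e_1·(1) + e_2·(0) + e_3·(1) + e_4·(0) = 0
L: e_1·(-3) + e_2·(2) + e_3·(-1) + e_4·(0) = 0
T: e_1·(0) + e_2·(-1) + e_3·(-2) + e_4·(-1) = 0
Solving this homogeneous linear system for the smallest-integer solution (first nonzero entry positive) gives (1, 1, -1, 1).

(1, 1, -1, 1)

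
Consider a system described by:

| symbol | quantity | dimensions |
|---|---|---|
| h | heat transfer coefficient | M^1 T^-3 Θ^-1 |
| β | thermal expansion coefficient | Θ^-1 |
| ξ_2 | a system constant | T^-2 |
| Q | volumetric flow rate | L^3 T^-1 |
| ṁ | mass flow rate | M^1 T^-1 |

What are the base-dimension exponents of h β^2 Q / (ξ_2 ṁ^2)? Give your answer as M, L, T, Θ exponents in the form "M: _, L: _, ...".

M: -1, L: 3, T: 0, Θ: -3

Collect each base-dimension exponent across the product:
  M: (1) + 2·(0) − (0) + (0) − 2·(1) = -1
  L: (0) + 2·(0) − (0) + (3) − 2·(0) = 3
  T: (-3) + 2·(0) − (-2) + (-1) − 2·(-1) = 0
  Θ: (-1) + 2·(-1) − (0) + (0) − 2·(0) = -3
So the dimensions are [M⁻¹ L³ Θ⁻³].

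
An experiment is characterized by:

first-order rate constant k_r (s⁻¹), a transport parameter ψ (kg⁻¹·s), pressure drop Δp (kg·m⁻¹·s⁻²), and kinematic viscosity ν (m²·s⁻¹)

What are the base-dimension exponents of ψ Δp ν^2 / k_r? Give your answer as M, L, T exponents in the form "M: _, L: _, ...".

M: 0, L: 3, T: -2

Collect each base-dimension exponent across the product:
  M: −(0) + (-1) + (1) + 2·(0) = 0
  L: −(0) + (0) + (-1) + 2·(2) = 3
  T: −(-1) + (1) + (-2) + 2·(-1) = -2
So the dimensions are [L³ T⁻²].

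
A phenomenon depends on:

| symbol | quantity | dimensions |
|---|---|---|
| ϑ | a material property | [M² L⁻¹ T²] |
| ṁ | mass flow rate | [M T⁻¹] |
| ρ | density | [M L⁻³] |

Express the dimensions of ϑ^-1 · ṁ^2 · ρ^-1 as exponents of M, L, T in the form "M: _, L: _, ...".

Collect each base-dimension exponent across the product:
  M: −(2) + 2·(1) − (1) = -1
  L: −(-1) + 2·(0) − (-3) = 4
  T: −(2) + 2·(-1) − (0) = -4
So the dimensions are [M⁻¹ L⁴ T⁻⁴].

M: -1, L: 4, T: -4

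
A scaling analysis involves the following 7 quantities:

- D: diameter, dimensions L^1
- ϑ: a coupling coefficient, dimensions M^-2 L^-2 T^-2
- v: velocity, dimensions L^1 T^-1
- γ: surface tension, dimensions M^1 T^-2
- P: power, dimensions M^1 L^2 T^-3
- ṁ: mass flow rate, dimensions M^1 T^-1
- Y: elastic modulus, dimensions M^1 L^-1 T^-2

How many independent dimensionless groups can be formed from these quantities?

4

There are 7 variables and 3 base dimensions (M, L, T).
The dimension matrix has rank 3.
Independent dimensionless groups: 7 − 3 = 4.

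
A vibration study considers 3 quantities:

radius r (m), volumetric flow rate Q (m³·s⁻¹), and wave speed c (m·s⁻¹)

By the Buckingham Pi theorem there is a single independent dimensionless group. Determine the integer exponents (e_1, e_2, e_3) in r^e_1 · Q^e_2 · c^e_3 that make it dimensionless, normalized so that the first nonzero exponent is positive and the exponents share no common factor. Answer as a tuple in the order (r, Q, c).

L: e_1·(1) + e_2·(3) + e_3·(1) = 0
T: e_1·(0) + e_2·(-1) + e_3·(-1) = 0
Solving this homogeneous linear system for the smallest-integer solution (first nonzero entry positive) gives (2, -1, 1).

(2, -1, 1)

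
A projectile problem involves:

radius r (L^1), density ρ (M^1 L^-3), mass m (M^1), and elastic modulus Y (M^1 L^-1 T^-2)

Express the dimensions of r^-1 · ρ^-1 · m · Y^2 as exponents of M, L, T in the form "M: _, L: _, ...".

Collect each base-dimension exponent across the product:
  M: −(0) − (1) + (1) + 2·(1) = 2
  L: −(1) − (-3) + (0) + 2·(-1) = 0
  T: −(0) − (0) + (0) + 2·(-2) = -4
So the dimensions are [M² T⁻⁴].

M: 2, L: 0, T: -4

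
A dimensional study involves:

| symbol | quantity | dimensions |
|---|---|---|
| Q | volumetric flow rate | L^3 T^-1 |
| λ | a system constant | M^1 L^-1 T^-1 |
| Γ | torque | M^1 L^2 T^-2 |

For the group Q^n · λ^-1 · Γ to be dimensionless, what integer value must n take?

Balance the L exponent: (3)·n from Q, plus −(-1) + (2) = 3 from the rest, must sum to zero.
3n + 3 = 0, so n = -1.

-1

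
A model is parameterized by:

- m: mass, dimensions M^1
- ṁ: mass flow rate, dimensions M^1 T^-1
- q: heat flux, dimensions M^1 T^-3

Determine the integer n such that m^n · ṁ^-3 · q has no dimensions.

2

Balance the M exponent: (1)·n from m, plus −3·(1) + (1) = -2 from the rest, must sum to zero.
n − 2 = 0, so n = 2.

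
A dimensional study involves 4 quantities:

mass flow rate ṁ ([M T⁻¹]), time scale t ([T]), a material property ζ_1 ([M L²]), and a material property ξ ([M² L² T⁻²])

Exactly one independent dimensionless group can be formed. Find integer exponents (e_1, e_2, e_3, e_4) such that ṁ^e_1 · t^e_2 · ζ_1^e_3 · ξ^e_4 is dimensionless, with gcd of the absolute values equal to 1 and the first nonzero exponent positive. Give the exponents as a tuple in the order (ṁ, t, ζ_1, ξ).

(1, -1, 1, -1)

M: e_1·(1) + e_2·(0) + e_3·(1) + e_4·(2) = 0
L: e_1·(0) + e_2·(0) + e_3·(2) + e_4·(2) = 0
T: e_1·(-1) + e_2·(1) + e_3·(0) + e_4·(-2) = 0
Solving this homogeneous linear system for the smallest-integer solution (first nonzero entry positive) gives (1, -1, 1, -1).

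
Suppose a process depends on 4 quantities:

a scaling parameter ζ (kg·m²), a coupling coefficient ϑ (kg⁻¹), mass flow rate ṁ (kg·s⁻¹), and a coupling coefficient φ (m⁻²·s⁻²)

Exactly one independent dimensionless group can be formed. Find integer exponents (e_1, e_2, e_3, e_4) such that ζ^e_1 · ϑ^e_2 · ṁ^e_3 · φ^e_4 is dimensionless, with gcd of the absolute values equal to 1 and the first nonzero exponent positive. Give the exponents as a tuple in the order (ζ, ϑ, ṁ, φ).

(1, -1, -2, 1)

M: e_1·(1) + e_2·(-1) + e_3·(1) + e_4·(0) = 0
L: e_1·(2) + e_2·(0) + e_3·(0) + e_4·(-2) = 0
T: e_1·(0) + e_2·(0) + e_3·(-1) + e_4·(-2) = 0
Solving this homogeneous linear system for the smallest-integer solution (first nonzero entry positive) gives (1, -1, -2, 1).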